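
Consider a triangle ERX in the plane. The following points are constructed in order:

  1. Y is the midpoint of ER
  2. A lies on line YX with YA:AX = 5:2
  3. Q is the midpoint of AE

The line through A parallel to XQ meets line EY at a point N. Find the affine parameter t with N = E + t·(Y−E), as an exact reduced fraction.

Work in coordinates with E = (0, 0), R = (1, 0), X = (0, 1).
1. Y is the midpoint of ER ⇒ Y = (1/2, 0)
2. A lies on line YX with YA:AX = 5:2 ⇒ A = (1/7, 5/7)
3. Q is the midpoint of AE ⇒ Q = (1/14, 5/14)
through A parallel to XQ: direction (1/14, -9/14); meets EY at N = (2/9, 0)
N = E + t·(Y−E) with t = 4/9

t = 4/9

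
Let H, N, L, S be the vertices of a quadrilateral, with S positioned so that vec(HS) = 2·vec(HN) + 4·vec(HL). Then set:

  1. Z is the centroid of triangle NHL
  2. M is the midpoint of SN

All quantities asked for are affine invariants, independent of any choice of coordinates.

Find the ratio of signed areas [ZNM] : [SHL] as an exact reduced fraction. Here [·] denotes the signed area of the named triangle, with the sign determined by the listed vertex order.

[ZNM]:[SHL] = -3/4

Set H = (0, 0), N = (1, 0), L = (0, 1), S = (2, 4); any affine frame gives the same invariant.
1. Z is the centroid of triangle NHL ⇒ Z = (1/3, 1/3)
2. M is the midpoint of SN ⇒ M = (3/2, 2)
2·[ZNM] = 3/2, 2·[SHL] = -2
[ZNM]:[SHL] = 3/2:-2 = -3/4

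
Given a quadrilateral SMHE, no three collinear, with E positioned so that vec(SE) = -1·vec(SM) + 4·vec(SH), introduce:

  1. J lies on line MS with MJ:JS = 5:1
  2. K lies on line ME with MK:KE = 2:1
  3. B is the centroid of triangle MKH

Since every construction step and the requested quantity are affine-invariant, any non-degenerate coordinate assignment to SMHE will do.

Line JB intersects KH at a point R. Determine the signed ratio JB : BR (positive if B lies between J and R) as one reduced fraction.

JB:BR = -9/8

Choose coordinates S = (0, 0), M = (1, 0), H = (0, 1), E = (-1, 4).
1. J lies on line MS with MJ:JS = 5:1 ⇒ J = (1/6, 0)
2. K lies on line ME with MK:KE = 2:1 ⇒ K = (-1/3, 8/3)
3. B is the centroid of triangle MKH ⇒ B = (2/9, 11/9)
line JB meets KH at R = (14/81, 11/81)
B = J + t·(R−J) with t = 9, so JB:BR = 9:-8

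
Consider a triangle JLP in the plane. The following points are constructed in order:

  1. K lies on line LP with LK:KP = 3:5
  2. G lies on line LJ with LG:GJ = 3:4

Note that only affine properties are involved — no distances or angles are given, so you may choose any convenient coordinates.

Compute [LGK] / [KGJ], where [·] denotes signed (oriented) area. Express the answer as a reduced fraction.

Set J = (0, 0), L = (1, 0), P = (0, 1); any affine frame gives the same invariant.
1. K lies on line LP with LK:KP = 3:5 ⇒ K = (5/8, 3/8)
2. G lies on line LJ with LG:GJ = 3:4 ⇒ G = (4/7, 0)
2·[LGK] = -9/56, 2·[KGJ] = -3/14
[LGK]:[KGJ] = -9/56:-3/14 = 3/4

[LGK]:[KGJ] = 3/4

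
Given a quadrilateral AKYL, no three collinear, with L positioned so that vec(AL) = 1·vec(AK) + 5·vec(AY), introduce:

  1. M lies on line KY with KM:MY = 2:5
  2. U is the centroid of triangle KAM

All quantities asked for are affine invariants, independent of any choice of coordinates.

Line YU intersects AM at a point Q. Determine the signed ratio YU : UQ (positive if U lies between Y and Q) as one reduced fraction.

Choose coordinates A = (0, 0), K = (1, 0), Y = (0, 1), L = (1, 5).
1. M lies on line KY with KM:MY = 2:5 ⇒ M = (5/7, 2/7)
2. U is the centroid of triangle KAM ⇒ U = (4/7, 2/21)
line YU meets AM at Q = (60/119, 24/119)
U = Y + t·(Q−Y) with t = 17/15, so YU:UQ = 17/15:-2/15

YU:UQ = -17/2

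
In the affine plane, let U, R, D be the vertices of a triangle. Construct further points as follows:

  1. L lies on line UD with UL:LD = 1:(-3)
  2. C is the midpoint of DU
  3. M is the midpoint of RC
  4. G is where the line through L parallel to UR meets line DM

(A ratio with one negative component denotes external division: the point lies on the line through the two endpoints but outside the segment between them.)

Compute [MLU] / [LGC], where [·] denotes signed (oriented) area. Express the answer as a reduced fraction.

[MLU]:[LGC] = -1/4

Set U = (0, 0), R = (1, 0), D = (0, 1); any affine frame gives the same invariant.
1. L lies on line UD with UL:LD = 1:(-3) ⇒ L = (0, -1/2)
2. C is the midpoint of DU ⇒ C = (0, 1/2)
3. M is the midpoint of RC ⇒ M = (1/2, 1/4)
4. G is where the line through L parallel to UR meets line DM ⇒ G = (1, -1/2)
2·[MLU] = -1/4, 2·[LGC] = 1
[MLU]:[LGC] = -1/4:1 = -1/4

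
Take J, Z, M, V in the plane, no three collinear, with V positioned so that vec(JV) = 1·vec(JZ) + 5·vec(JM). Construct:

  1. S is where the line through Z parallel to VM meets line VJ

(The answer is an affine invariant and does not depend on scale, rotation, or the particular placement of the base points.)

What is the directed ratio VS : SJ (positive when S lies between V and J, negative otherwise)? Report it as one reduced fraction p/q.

VS:SJ = -5/4

Assign J = (0, 0), Z = (1, 0), M = (0, 1), V = (1, 5) — the answer is frame-independent, so this choice is without loss of generality.
1. S is where the line through Z parallel to VM meets line VJ ⇒ S = (-4, -20)
S = V + t·(J−V) with t = 5, so VS:SJ = t:(1−t) = 5:-4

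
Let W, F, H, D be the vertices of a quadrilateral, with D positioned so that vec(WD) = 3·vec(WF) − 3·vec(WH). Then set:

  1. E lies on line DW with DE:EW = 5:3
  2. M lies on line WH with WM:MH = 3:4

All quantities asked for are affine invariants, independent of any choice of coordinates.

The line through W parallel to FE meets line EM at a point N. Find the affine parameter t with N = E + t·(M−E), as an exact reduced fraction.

t = 21/20

Choose coordinates W = (0, 0), F = (1, 0), H = (0, 1), D = (3, -3).
1. E lies on line DW with DE:EW = 5:3 ⇒ E = (9/8, -9/8)
2. M lies on line WH with WM:MH = 3:4 ⇒ M = (0, 3/7)
through W parallel to FE: direction (1/8, -9/8); meets EM at N = (-9/160, 81/160)
N = E + t·(M−E) with t = 21/20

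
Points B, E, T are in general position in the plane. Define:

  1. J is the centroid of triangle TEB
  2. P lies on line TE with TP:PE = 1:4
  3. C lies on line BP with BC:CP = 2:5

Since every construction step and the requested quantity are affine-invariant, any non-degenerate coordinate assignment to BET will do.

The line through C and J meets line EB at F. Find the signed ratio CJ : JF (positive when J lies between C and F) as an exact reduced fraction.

Choose coordinates B = (0, 0), E = (1, 0), T = (0, 1).
1. J is the centroid of triangle TEB ⇒ J = (1/3, 1/3)
2. P lies on line TE with TP:PE = 1:4 ⇒ P = (1/5, 4/5)
3. C lies on line BP with BC:CP = 2:5 ⇒ C = (2/35, 8/35)
line CJ meets EB at F = (-6/11, 0)
J = C + t·(F−C) with t = -11/24, so CJ:JF = -11/24:35/24

CJ:JF = -11/35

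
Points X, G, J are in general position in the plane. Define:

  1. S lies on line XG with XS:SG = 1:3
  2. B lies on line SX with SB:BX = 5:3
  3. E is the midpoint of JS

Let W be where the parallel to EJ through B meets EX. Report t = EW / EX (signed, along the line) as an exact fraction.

t = 5/8

Work in coordinates with X = (0, 0), G = (1, 0), J = (0, 1).
1. S lies on line XG with XS:SG = 1:3 ⇒ S = (1/4, 0)
2. B lies on line SX with SB:BX = 5:3 ⇒ B = (3/32, 0)
3. E is the midpoint of JS ⇒ E = (1/8, 1/2)
through B parallel to EJ: direction (-1/8, 1/2); meets EX at W = (3/64, 3/16)
W = E + t·(X−E) with t = 5/8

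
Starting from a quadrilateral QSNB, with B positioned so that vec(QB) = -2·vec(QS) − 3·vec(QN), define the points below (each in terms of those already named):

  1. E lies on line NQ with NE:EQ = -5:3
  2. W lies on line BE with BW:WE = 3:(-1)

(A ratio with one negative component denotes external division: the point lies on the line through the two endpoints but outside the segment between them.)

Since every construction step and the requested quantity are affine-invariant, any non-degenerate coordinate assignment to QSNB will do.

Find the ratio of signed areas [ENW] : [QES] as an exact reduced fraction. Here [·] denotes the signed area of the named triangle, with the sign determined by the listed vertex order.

Work in coordinates with Q = (0, 0), S = (1, 0), N = (0, 1), B = (-2, -3).
1. E lies on line NQ with NE:EQ = -5:3 ⇒ E = (0, -3/2)
2. W lies on line BE with BW:WE = 3:(-1) ⇒ W = (1, -3/4)
2·[ENW] = -5/2, 2·[QES] = 3/2
[ENW]:[QES] = -5/2:3/2 = -5/3

[ENW]:[QES] = -5/3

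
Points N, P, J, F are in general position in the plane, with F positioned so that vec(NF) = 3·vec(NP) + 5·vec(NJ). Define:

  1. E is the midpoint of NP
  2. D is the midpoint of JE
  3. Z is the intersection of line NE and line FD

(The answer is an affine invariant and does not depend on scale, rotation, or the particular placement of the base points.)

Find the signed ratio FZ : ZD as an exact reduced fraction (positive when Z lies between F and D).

Set N = (0, 0), P = (1, 0), J = (0, 1), F = (3, 5); any affine frame gives the same invariant.
1. E is the midpoint of NP ⇒ E = (1/2, 0)
2. D is the midpoint of JE ⇒ D = (1/4, 1/2)
3. Z is the intersection of line NE and line FD ⇒ Z = (-1/18, 0)
Z = F + t·(D−F) with t = 10/9, so FZ:ZD = t:(1−t) = 10/9:-1/9

FZ:ZD = -10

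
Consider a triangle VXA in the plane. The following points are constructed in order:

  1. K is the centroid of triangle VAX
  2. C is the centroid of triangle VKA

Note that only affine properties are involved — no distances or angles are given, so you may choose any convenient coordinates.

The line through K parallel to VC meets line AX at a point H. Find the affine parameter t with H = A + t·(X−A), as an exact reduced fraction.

t = 2/5

Assign V = (0, 0), X = (1, 0), A = (0, 1) — the answer is frame-independent, so this choice is without loss of generality.
1. K is the centroid of triangle VAX ⇒ K = (1/3, 1/3)
2. C is the centroid of triangle VKA ⇒ C = (1/9, 4/9)
through K parallel to VC: direction (1/9, 4/9); meets AX at H = (2/5, 3/5)
H = A + t·(X−A) with t = 2/5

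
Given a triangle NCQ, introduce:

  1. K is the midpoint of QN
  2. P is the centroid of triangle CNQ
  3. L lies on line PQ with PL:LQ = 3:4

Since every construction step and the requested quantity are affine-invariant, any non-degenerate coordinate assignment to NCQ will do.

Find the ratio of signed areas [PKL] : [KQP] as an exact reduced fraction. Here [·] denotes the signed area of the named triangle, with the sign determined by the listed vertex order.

Assign N = (0, 0), C = (1, 0), Q = (0, 1) — the answer is frame-independent, so this choice is without loss of generality.
1. K is the midpoint of QN ⇒ K = (0, 1/2)
2. P is the centroid of triangle CNQ ⇒ P = (1/3, 1/3)
3. L lies on line PQ with PL:LQ = 3:4 ⇒ L = (4/21, 13/21)
2·[PKL] = -1/14, 2·[KQP] = -1/6
[PKL]:[KQP] = -1/14:-1/6 = 3/7

[PKL]:[KQP] = 3/7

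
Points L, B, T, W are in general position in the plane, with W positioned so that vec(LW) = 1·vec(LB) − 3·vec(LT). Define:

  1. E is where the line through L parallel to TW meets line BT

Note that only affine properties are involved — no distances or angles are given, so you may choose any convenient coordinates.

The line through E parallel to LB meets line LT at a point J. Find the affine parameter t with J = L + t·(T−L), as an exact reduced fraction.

t = 4/3

Assign L = (0, 0), B = (1, 0), T = (0, 1), W = (1, -3) — the answer is frame-independent, so this choice is without loss of generality.
1. E is where the line through L parallel to TW meets line BT ⇒ E = (-1/3, 4/3)
through E parallel to LB: direction (1, 0); meets LT at J = (0, 4/3)
J = L + t·(T−L) with t = 4/3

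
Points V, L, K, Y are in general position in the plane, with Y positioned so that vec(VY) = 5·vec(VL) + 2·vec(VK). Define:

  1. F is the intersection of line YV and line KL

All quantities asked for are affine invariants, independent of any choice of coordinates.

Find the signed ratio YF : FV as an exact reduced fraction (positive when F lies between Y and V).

Choose coordinates V = (0, 0), L = (1, 0), K = (0, 1), Y = (5, 2).
1. F is the intersection of line YV and line KL ⇒ F = (5/7, 2/7)
F = Y + t·(V−Y) with t = 6/7, so YF:FV = t:(1−t) = 6/7:1/7

YF:FV = 6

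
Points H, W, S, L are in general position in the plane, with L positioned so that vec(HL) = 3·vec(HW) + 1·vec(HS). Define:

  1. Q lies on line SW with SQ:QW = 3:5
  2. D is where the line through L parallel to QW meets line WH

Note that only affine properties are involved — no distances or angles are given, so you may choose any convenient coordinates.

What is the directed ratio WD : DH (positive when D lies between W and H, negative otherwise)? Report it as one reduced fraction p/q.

WD:DH = -3/4

Set H = (0, 0), W = (1, 0), S = (0, 1), L = (3, 1); any affine frame gives the same invariant.
1. Q lies on line SW with SQ:QW = 3:5 ⇒ Q = (3/8, 5/8)
2. D is where the line through L parallel to QW meets line WH ⇒ D = (4, 0)
D = W + t·(H−W) with t = -3, so WD:DH = t:(1−t) = -3:4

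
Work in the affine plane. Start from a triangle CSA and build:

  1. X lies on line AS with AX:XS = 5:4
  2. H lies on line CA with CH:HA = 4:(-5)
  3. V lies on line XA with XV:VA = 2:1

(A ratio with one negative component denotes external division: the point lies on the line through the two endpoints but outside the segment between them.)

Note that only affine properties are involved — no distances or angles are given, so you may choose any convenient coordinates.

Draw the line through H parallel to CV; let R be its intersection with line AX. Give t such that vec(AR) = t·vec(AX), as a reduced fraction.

Choose coordinates C = (0, 0), S = (1, 0), A = (0, 1).
1. X lies on line AS with AX:XS = 5:4 ⇒ X = (5/9, 4/9)
2. H lies on line CA with CH:HA = 4:(-5) ⇒ H = (0, -4)
3. V lies on line XA with XV:VA = 2:1 ⇒ V = (5/27, 22/27)
through H parallel to CV: direction (5/27, 22/27); meets AX at R = (25/27, 2/27)
R = A + t·(X−A) with t = 5/3

t = 5/3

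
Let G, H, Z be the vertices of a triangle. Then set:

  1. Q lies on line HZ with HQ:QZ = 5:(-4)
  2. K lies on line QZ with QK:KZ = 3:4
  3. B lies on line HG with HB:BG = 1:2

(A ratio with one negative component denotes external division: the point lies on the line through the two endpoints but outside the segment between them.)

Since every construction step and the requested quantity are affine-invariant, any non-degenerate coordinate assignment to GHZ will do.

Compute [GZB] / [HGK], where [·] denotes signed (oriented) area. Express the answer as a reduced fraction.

Set G = (0, 0), H = (1, 0), Z = (0, 1); any affine frame gives the same invariant.
1. Q lies on line HZ with HQ:QZ = 5:(-4) ⇒ Q = (-4, 5)
2. K lies on line QZ with QK:KZ = 3:4 ⇒ K = (-16/7, 23/7)
3. B lies on line HG with HB:BG = 1:2 ⇒ B = (2/3, 0)
2·[GZB] = -2/3, 2·[HGK] = -23/7
[GZB]:[HGK] = -2/3:-23/7 = 14/69

[GZB]:[HGK] = 14/69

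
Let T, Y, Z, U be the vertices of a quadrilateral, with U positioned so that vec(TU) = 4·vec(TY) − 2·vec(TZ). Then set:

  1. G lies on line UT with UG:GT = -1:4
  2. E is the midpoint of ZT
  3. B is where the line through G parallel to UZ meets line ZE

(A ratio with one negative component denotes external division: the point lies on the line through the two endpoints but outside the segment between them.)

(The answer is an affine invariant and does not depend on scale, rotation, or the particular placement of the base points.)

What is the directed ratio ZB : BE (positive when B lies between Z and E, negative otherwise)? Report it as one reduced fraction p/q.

Set T = (0, 0), Y = (1, 0), Z = (0, 1), U = (4, -2); any affine frame gives the same invariant.
1. G lies on line UT with UG:GT = -1:4 ⇒ G = (16/3, -8/3)
2. E is the midpoint of ZT ⇒ E = (0, 1/2)
3. B is where the line through G parallel to UZ meets line ZE ⇒ B = (0, 4/3)
B = Z + t·(E−Z) with t = -2/3, so ZB:BE = t:(1−t) = -2/3:5/3

ZB:BE = -2/5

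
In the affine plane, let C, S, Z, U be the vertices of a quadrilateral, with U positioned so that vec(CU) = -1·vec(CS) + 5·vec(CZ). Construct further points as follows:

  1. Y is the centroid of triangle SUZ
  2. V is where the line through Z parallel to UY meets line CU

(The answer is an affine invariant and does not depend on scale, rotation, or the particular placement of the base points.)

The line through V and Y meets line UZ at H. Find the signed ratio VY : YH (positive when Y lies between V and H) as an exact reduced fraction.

Assign C = (0, 0), S = (1, 0), Z = (0, 1), U = (-1, 5) — the answer is frame-independent, so this choice is without loss of generality.
1. Y is the centroid of triangle SUZ ⇒ Y = (0, 2)
2. V is where the line through Z parallel to UY meets line CU ⇒ V = (-1/2, 5/2)
line VY meets UZ at H = (-1/3, 7/3)
Y = V + t·(H−V) with t = 3, so VY:YH = 3:-2

VY:YH = -3/2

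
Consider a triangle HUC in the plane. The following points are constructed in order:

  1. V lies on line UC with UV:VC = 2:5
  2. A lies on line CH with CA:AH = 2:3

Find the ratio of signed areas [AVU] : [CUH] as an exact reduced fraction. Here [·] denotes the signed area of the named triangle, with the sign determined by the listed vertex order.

[AVU]:[CUH] = 4/35

Work in coordinates with H = (0, 0), U = (1, 0), C = (0, 1).
1. V lies on line UC with UV:VC = 2:5 ⇒ V = (5/7, 2/7)
2. A lies on line CH with CA:AH = 2:3 ⇒ A = (0, 3/5)
2·[AVU] = -4/35, 2·[CUH] = -1
[AVU]:[CUH] = -4/35:-1 = 4/35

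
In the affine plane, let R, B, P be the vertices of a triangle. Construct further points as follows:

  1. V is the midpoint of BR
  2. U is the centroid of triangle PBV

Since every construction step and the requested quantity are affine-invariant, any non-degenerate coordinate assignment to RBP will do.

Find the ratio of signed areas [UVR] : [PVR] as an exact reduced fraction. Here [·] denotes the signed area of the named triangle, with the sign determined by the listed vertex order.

[UVR]:[PVR] = 1/3

Work in coordinates with R = (0, 0), B = (1, 0), P = (0, 1).
1. V is the midpoint of BR ⇒ V = (1/2, 0)
2. U is the centroid of triangle PBV ⇒ U = (1/2, 1/3)
2·[UVR] = -1/6, 2·[PVR] = -1/2
[UVR]:[PVR] = -1/6:-1/2 = 1/3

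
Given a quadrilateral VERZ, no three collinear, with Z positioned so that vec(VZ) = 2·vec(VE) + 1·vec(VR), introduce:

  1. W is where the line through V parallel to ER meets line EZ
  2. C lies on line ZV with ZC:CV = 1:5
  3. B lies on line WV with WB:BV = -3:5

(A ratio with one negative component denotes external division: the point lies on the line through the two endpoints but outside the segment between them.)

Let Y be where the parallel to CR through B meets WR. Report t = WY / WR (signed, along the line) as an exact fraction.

Work in coordinates with V = (0, 0), E = (1, 0), R = (0, 1), Z = (2, 1).
1. W is where the line through V parallel to ER meets line EZ ⇒ W = (1/2, -1/2)
2. C lies on line ZV with ZC:CV = 1:5 ⇒ C = (5/3, 5/6)
3. B lies on line WV with WB:BV = -3:5 ⇒ B = (5/4, -5/4)
through B parallel to CR: direction (-5/3, 1/6); meets WR at Y = (85/116, -139/116)
Y = W + t·(R−W) with t = -27/58

t = -27/58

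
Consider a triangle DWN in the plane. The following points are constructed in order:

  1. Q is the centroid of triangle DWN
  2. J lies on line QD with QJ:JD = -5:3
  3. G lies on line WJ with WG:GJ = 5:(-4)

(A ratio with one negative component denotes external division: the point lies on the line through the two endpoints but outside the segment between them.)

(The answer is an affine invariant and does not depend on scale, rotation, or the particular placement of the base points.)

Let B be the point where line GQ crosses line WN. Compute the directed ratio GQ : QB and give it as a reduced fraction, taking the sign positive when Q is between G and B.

GQ:QB = 29

Work in coordinates with D = (0, 0), W = (1, 0), N = (0, 1).
1. Q is the centroid of triangle DWN ⇒ Q = (1/3, 1/3)
2. J lies on line QD with QJ:JD = -5:3 ⇒ J = (-1/2, -1/2)
3. G lies on line WJ with WG:GJ = 5:(-4) ⇒ G = (-13/2, -5/2)
line GQ meets WN at B = (33/58, 25/58)
Q = G + t·(B−G) with t = 29/30, so GQ:QB = 29/30:1/30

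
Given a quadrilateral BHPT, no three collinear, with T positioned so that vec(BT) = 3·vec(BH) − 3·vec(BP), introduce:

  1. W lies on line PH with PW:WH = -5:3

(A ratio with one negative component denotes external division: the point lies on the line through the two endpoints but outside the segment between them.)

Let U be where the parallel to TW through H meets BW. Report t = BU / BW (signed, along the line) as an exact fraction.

t = 1/2

Assign B = (0, 0), H = (1, 0), P = (0, 1), T = (3, -3) — the answer is frame-independent, so this choice is without loss of generality.
1. W lies on line PH with PW:WH = -5:3 ⇒ W = (5/2, -3/2)
through H parallel to TW: direction (-1/2, 3/2); meets BW at U = (5/4, -3/4)
U = B + t·(W−B) with t = 1/2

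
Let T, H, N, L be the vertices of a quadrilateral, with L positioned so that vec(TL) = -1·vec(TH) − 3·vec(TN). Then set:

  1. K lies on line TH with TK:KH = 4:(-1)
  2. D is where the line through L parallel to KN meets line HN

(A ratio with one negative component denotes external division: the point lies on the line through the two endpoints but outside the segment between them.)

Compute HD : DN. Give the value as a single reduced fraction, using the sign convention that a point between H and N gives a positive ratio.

Work in coordinates with T = (0, 0), H = (1, 0), N = (0, 1), L = (-1, -3).
1. K lies on line TH with TK:KH = 4:(-1) ⇒ K = (4/3, 0)
2. D is where the line through L parallel to KN meets line HN ⇒ D = (19, -18)
D = H + t·(N−H) with t = -18, so HD:DN = t:(1−t) = -18:19

HD:DN = -18/19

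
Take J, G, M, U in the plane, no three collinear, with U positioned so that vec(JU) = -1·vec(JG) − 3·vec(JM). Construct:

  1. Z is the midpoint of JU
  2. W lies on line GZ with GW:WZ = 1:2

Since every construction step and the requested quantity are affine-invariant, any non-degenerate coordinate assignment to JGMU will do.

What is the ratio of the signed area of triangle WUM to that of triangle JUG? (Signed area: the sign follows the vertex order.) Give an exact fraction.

[WUM]:[JUG] = -7/6

Assign J = (0, 0), G = (1, 0), M = (0, 1), U = (-1, -3) — the answer is frame-independent, so this choice is without loss of generality.
1. Z is the midpoint of JU ⇒ Z = (-1/2, -3/2)
2. W lies on line GZ with GW:WZ = 1:2 ⇒ W = (1/2, -1/2)
2·[WUM] = -7/2, 2·[JUG] = 3
[WUM]:[JUG] = -7/2:3 = -7/6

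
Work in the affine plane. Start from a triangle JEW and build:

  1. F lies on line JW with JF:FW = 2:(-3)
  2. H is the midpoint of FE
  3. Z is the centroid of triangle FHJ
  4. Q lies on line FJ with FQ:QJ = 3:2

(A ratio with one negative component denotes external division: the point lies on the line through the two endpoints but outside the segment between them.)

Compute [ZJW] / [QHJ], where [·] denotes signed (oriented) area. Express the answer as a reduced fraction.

[ZJW]:[QHJ] = -5/12

Choose coordinates J = (0, 0), E = (1, 0), W = (0, 1).
1. F lies on line JW with JF:FW = 2:(-3) ⇒ F = (0, -2)
2. H is the midpoint of FE ⇒ H = (1/2, -1)
3. Z is the centroid of triangle FHJ ⇒ Z = (1/6, -1)
4. Q lies on line FJ with FQ:QJ = 3:2 ⇒ Q = (0, -4/5)
2·[ZJW] = -1/6, 2·[QHJ] = 2/5
[ZJW]:[QHJ] = -1/6:2/5 = -5/12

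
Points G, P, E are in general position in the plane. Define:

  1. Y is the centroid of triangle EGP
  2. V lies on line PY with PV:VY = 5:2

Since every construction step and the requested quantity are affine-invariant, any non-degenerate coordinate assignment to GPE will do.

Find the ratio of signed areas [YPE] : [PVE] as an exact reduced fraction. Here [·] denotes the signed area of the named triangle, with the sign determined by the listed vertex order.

Assign G = (0, 0), P = (1, 0), E = (0, 1) — the answer is frame-independent, so this choice is without loss of generality.
1. Y is the centroid of triangle EGP ⇒ Y = (1/3, 1/3)
2. V lies on line PY with PV:VY = 5:2 ⇒ V = (11/21, 5/21)
2·[YPE] = 1/3, 2·[PVE] = -5/21
[YPE]:[PVE] = 1/3:-5/21 = -7/5

[YPE]:[PVE] = -7/5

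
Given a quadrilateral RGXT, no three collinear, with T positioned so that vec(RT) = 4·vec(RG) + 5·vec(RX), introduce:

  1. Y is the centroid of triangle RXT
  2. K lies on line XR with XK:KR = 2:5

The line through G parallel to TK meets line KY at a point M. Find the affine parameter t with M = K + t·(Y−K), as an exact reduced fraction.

Choose coordinates R = (0, 0), G = (1, 0), X = (0, 1), T = (4, 5).
1. Y is the centroid of triangle RXT ⇒ Y = (4/3, 2)
2. K lies on line XR with XK:KR = 2:5 ⇒ K = (0, 5/7)
through G parallel to TK: direction (-4, -30/7); meets KY at M = (50/3, 235/14)
M = K + t·(Y−K) with t = 25/2

t = 25/2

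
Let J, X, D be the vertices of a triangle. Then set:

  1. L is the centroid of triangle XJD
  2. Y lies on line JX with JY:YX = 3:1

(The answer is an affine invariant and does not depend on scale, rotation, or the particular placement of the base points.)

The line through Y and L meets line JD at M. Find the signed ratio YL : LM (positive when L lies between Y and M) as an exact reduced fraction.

Assign J = (0, 0), X = (1, 0), D = (0, 1) — the answer is frame-independent, so this choice is without loss of generality.
1. L is the centroid of triangle XJD ⇒ L = (1/3, 1/3)
2. Y lies on line JX with JY:YX = 3:1 ⇒ Y = (3/4, 0)
line YL meets JD at M = (0, 3/5)
L = Y + t·(M−Y) with t = 5/9, so YL:LM = 5/9:4/9

YL:LM = 5/4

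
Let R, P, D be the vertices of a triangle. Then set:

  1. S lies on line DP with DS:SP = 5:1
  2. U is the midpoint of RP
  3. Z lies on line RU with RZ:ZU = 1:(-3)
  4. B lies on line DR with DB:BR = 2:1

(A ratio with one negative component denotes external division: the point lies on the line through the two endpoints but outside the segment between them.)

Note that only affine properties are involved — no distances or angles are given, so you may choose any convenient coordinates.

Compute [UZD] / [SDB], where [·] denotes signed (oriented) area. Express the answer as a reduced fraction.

[UZD]:[SDB] = -27/20

Choose coordinates R = (0, 0), P = (1, 0), D = (0, 1).
1. S lies on line DP with DS:SP = 5:1 ⇒ S = (5/6, 1/6)
2. U is the midpoint of RP ⇒ U = (1/2, 0)
3. Z lies on line RU with RZ:ZU = 1:(-3) ⇒ Z = (-1/4, 0)
4. B lies on line DR with DB:BR = 2:1 ⇒ B = (0, 1/3)
2·[UZD] = -3/4, 2·[SDB] = 5/9
[UZD]:[SDB] = -3/4:5/9 = -27/20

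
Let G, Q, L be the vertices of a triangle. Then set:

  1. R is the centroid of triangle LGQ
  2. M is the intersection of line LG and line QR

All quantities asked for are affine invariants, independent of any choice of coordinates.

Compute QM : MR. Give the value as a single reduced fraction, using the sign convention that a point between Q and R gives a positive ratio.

QM:MR = -3

Set G = (0, 0), Q = (1, 0), L = (0, 1); any affine frame gives the same invariant.
1. R is the centroid of triangle LGQ ⇒ R = (1/3, 1/3)
2. M is the intersection of line LG and line QR ⇒ M = (0, 1/2)
M = Q + t·(R−Q) with t = 3/2, so QM:MR = t:(1−t) = 3/2:-1/2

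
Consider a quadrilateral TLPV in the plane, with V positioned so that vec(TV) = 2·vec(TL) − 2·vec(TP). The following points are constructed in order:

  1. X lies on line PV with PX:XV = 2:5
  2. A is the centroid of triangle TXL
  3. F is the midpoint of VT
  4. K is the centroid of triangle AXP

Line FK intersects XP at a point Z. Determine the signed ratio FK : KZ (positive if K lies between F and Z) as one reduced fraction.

FK:KZ = 8

Choose coordinates T = (0, 0), L = (1, 0), P = (0, 1), V = (2, -2).
1. X lies on line PV with PX:XV = 2:5 ⇒ X = (4/7, 1/7)
2. A is the centroid of triangle TXL ⇒ A = (11/21, 1/21)
3. F is the midpoint of VT ⇒ F = (1, -1)
4. K is the centroid of triangle AXP ⇒ K = (23/63, 25/63)
line FK meets XP at Z = (2/7, 4/7)
K = F + t·(Z−F) with t = 8/9, so FK:KZ = 8/9:1/9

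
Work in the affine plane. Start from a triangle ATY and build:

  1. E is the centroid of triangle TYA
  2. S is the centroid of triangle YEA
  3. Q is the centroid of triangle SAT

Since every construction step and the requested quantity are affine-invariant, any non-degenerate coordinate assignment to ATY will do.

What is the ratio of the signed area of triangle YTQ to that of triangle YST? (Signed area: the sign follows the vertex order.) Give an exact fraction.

[YTQ]:[YST] = -13/12

Choose coordinates A = (0, 0), T = (1, 0), Y = (0, 1).
1. E is the centroid of triangle TYA ⇒ E = (1/3, 1/3)
2. S is the centroid of triangle YEA ⇒ S = (1/9, 4/9)
3. Q is the centroid of triangle SAT ⇒ Q = (10/27, 4/27)
2·[YTQ] = -13/27, 2·[YST] = 4/9
[YTQ]:[YST] = -13/27:4/9 = -13/12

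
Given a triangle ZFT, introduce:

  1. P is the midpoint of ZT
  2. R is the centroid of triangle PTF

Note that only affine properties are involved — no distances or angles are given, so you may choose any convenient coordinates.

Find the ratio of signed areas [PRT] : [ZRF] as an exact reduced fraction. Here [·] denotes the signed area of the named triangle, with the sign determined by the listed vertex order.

[PRT]:[ZRF] = -1/3

Set Z = (0, 0), F = (1, 0), T = (0, 1); any affine frame gives the same invariant.
1. P is the midpoint of ZT ⇒ P = (0, 1/2)
2. R is the centroid of triangle PTF ⇒ R = (1/3, 1/2)
2·[PRT] = 1/6, 2·[ZRF] = -1/2
[PRT]:[ZRF] = 1/6:-1/2 = -1/3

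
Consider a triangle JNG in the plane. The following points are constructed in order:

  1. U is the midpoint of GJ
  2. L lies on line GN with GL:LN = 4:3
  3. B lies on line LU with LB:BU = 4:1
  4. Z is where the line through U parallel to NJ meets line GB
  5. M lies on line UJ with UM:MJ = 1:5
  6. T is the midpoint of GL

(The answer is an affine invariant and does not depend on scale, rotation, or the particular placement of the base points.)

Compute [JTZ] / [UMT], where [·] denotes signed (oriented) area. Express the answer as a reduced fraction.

[JTZ]:[UMT] = 8/3

Set J = (0, 0), N = (1, 0), G = (0, 1); any affine frame gives the same invariant.
1. U is the midpoint of GJ ⇒ U = (0, 1/2)
2. L lies on line GN with GL:LN = 4:3 ⇒ L = (4/7, 3/7)
3. B lies on line LU with LB:BU = 4:1 ⇒ B = (4/35, 17/35)
4. Z is where the line through U parallel to NJ meets line GB ⇒ Z = (1/9, 1/2)
5. M lies on line UJ with UM:MJ = 1:5 ⇒ M = (0, 5/12)
6. T is the midpoint of GL ⇒ T = (2/7, 5/7)
2·[JTZ] = 4/63, 2·[UMT] = 1/42
[JTZ]:[UMT] = 4/63:1/42 = 8/3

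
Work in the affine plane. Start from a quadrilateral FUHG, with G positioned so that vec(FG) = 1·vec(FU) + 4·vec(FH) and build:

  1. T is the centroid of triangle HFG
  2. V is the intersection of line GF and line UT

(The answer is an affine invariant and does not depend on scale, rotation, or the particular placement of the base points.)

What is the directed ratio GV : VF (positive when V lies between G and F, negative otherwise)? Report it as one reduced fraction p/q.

Set F = (0, 0), U = (1, 0), H = (0, 1), G = (1, 4); any affine frame gives the same invariant.
1. T is the centroid of triangle HFG ⇒ T = (1/3, 5/3)
2. V is the intersection of line GF and line UT ⇒ V = (5/13, 20/13)
V = G + t·(F−G) with t = 8/13, so GV:VF = t:(1−t) = 8/13:5/13

GV:VF = 8/5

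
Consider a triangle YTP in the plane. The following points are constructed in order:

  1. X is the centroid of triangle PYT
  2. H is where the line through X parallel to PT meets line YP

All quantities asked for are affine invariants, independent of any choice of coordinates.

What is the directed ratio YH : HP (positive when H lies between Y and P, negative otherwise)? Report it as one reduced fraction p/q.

Work in coordinates with Y = (0, 0), T = (1, 0), P = (0, 1).
1. X is the centroid of triangle PYT ⇒ X = (1/3, 1/3)
2. H is where the line through X parallel to PT meets line YP ⇒ H = (0, 2/3)
H = Y + t·(P−Y) with t = 2/3, so YH:HP = t:(1−t) = 2/3:1/3

YH:HP = 2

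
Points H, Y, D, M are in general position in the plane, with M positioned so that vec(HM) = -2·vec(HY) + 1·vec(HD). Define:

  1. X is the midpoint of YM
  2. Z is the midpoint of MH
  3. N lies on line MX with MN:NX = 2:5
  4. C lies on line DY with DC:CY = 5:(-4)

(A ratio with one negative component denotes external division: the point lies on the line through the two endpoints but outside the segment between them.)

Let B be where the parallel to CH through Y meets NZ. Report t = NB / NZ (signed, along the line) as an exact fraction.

Work in coordinates with H = (0, 0), Y = (1, 0), D = (0, 1), M = (-2, 1).
1. X is the midpoint of YM ⇒ X = (-1/2, 1/2)
2. Z is the midpoint of MH ⇒ Z = (-1, 1/2)
3. N lies on line MX with MN:NX = 2:5 ⇒ N = (-11/7, 6/7)
4. C lies on line DY with DC:CY = 5:(-4) ⇒ C = (5, -4)
through Y parallel to CH: direction (-5, 4); meets NZ at B = (37/7, -24/7)
B = N + t·(Z−N) with t = 12

t = 12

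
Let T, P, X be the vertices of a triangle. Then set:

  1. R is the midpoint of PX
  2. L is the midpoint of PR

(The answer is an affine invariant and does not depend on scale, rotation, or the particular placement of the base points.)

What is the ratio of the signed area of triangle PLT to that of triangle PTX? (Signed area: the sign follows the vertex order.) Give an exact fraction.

Work in coordinates with T = (0, 0), P = (1, 0), X = (0, 1).
1. R is the midpoint of PX ⇒ R = (1/2, 1/2)
2. L is the midpoint of PR ⇒ L = (3/4, 1/4)
2·[PLT] = 1/4, 2·[PTX] = -1
[PLT]:[PTX] = 1/4:-1 = -1/4

[PLT]:[PTX] = -1/4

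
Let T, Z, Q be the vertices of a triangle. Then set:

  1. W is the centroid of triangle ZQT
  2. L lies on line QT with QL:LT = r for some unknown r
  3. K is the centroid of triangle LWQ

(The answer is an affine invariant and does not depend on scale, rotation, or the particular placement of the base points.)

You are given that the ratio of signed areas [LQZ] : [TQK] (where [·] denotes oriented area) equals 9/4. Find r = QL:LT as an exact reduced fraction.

Choose coordinates T = (0, 0), Z = (1, 0), Q = (0, 1).
1. W is the centroid of triangle ZQT ⇒ W = (1/3, 1/3)
2. With QL:LT = r, write λ = r/(r+1) so L = Q + λ·(T−Q); L is affine-linear in λ
3. K is the centroid of triangle LWQ ⇒ K is an affine combination of earlier points and hence also affine-linear in λ
Every point depending on L is an affine combination of L and λ-independent points, so each such coordinate is linear in λ; the λ² term in each signed area is a multiple of (T−Q)×(T−Q) = 0, so 2·[LQZ] and 2·[TQK] are each linear in λ. Evaluating at λ=0 and λ=1:
  2·[LQZ] = −λ,   2·[TQK] = -1/9
So [LQZ]:[TQK] = (−λ) / (-1/9). Setting this equal to 9/4:
  −λ = 9/4·(-1/9)  ⇒  λ = 1/4
Then r = λ/(1−λ) = (1/4)/(3/4) = 1/3. Check: with r = 1/3, L = (0, 3/4) and [LQZ]:[TQK] = 9/4 as required.

r = 1/3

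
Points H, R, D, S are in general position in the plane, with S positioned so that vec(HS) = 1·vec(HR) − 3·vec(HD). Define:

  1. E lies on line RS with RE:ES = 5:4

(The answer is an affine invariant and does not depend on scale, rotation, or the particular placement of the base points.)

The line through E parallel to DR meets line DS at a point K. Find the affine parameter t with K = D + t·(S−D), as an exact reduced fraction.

t = 5/9

Choose coordinates H = (0, 0), R = (1, 0), D = (0, 1), S = (1, -3).
1. E lies on line RS with RE:ES = 5:4 ⇒ E = (1, -5/3)
through E parallel to DR: direction (1, -1); meets DS at K = (5/9, -11/9)
K = D + t·(S−D) with t = 5/9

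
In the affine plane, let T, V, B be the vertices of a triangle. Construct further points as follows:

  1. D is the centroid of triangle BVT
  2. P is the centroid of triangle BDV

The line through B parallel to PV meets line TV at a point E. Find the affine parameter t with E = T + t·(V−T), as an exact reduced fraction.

Set T = (0, 0), V = (1, 0), B = (0, 1); any affine frame gives the same invariant.
1. D is the centroid of triangle BVT ⇒ D = (1/3, 1/3)
2. P is the centroid of triangle BDV ⇒ P = (4/9, 4/9)
through B parallel to PV: direction (5/9, -4/9); meets TV at E = (5/4, 0)
E = T + t·(V−T) with t = 5/4

t = 5/4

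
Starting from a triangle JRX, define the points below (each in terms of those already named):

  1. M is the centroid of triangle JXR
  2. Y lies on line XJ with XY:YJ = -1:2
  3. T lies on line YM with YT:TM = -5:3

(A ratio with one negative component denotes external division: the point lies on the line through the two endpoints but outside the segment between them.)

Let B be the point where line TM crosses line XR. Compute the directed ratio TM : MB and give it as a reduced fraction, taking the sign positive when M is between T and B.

TM:MB = 6

Choose coordinates J = (0, 0), R = (1, 0), X = (0, 1).
1. M is the centroid of triangle JXR ⇒ M = (1/3, 1/3)
2. Y lies on line XJ with XY:YJ = -1:2 ⇒ Y = (0, 2)
3. T lies on line YM with YT:TM = -5:3 ⇒ T = (5/6, -13/6)
line TM meets XR at B = (1/4, 3/4)
M = T + t·(B−T) with t = 6/7, so TM:MB = 6/7:1/7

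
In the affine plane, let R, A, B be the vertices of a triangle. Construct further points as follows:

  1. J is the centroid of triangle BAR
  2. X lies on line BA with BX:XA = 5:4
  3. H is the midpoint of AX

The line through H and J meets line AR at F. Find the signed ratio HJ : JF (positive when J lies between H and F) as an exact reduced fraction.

Choose coordinates R = (0, 0), A = (1, 0), B = (0, 1).
1. J is the centroid of triangle BAR ⇒ J = (1/3, 1/3)
2. X lies on line BA with BX:XA = 5:4 ⇒ X = (5/9, 4/9)
3. H is the midpoint of AX ⇒ H = (7/9, 2/9)
line HJ meets AR at F = (5/3, 0)
J = H + t·(F−H) with t = -1/2, so HJ:JF = -1/2:3/2

HJ:JF = -1/3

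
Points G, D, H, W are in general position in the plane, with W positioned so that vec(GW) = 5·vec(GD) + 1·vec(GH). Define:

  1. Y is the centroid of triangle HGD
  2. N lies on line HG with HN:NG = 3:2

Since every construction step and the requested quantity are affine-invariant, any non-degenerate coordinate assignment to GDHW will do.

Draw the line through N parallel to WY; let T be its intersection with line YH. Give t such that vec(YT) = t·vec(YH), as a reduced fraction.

Choose coordinates G = (0, 0), D = (1, 0), H = (0, 1), W = (5, 1).
1. Y is the centroid of triangle HGD ⇒ Y = (1/3, 1/3)
2. N lies on line HG with HN:NG = 3:2 ⇒ N = (0, 2/5)
through N parallel to WY: direction (-14/3, -2/3); meets YH at T = (7/25, 11/25)
T = Y + t·(H−Y) with t = 4/25

t = 4/25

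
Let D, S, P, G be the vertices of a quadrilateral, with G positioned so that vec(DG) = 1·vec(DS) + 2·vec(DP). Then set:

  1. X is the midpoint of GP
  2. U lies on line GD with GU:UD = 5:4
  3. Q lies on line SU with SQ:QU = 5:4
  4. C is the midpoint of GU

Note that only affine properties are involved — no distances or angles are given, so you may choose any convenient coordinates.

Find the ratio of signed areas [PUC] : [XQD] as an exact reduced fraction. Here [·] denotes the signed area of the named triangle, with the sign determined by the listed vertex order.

[PUC]:[XQD] = -45/128

Work in coordinates with D = (0, 0), S = (1, 0), P = (0, 1), G = (1, 2).
1. X is the midpoint of GP ⇒ X = (1/2, 3/2)
2. U lies on line GD with GU:UD = 5:4 ⇒ U = (4/9, 8/9)
3. Q lies on line SU with SQ:QU = 5:4 ⇒ Q = (56/81, 40/81)
4. C is the midpoint of GU ⇒ C = (13/18, 13/9)
2·[PUC] = 5/18, 2·[XQD] = -64/81
[PUC]:[XQD] = 5/18:-64/81 = -45/128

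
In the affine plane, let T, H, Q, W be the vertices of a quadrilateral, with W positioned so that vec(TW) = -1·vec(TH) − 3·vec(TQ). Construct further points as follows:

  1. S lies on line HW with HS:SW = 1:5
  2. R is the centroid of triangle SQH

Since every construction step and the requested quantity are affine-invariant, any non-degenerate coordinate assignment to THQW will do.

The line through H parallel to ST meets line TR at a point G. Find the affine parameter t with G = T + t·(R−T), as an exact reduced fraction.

Work in coordinates with T = (0, 0), H = (1, 0), Q = (0, 1), W = (-1, -3).
1. S lies on line HW with HS:SW = 1:5 ⇒ S = (2/3, -1/2)
2. R is the centroid of triangle SQH ⇒ R = (5/9, 1/6)
through H parallel to ST: direction (-2/3, 1/2); meets TR at G = (5/7, 3/14)
G = T + t·(R−T) with t = 9/7

t = 9/7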